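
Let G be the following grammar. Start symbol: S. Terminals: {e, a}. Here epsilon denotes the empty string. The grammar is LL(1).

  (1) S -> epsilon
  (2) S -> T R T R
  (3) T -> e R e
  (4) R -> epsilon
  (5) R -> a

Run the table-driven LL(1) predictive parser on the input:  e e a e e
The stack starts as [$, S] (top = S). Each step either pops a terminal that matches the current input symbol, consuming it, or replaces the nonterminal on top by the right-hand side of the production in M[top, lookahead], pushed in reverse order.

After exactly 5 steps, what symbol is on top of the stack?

R

step 1: stack=$ S  input=e e a e e $  — expand S -> T R T R
step 2: stack=$ R T R T  input=e e a e e $  — expand T -> e R e
step 3: stack=$ R T R e R e  input=e e a e e $  — match e
step 4: stack=$ R T R e R  input=e a e e $  — expand R -> epsilon
step 5: stack=$ R T R e  input=e a e e $  — match e
Stack after step 5: $ R T R (top = R).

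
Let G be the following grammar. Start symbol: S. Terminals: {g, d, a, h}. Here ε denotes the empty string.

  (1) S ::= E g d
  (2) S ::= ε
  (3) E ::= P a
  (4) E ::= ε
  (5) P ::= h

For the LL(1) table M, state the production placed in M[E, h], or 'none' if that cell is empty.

E ::= P a

FIRST(P) = {h}
FIRST(E) = {ε, h}  (via P a)
FIRST(S) = {ε, g, h}  (via E g d)
FOLLOW(S) includes $ since S is the start symbol.
FOLLOW(E): in S::=E g d, E is followed by g d with FIRST {g}. Thus FOLLOW(E) = {g}.
For E ::= P a: FIRST(P a) = {h}, so it goes in M[E, t] for t ∈ {h}.
For E ::= ε: FIRST(ε) = {ε}, so it goes in M[E, t] for t ∈ {}; since ε ∈ FIRST, also for every t ∈ FOLLOW(E) = {g}.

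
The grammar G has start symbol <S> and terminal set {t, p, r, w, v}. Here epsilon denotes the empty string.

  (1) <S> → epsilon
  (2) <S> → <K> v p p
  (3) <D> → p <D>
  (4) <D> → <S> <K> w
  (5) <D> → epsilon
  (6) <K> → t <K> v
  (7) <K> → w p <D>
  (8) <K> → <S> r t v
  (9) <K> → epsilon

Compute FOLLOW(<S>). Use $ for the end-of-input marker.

{$, r, t, v, w}

FIRST(<S>): from <S>→epsilon we get {epsilon}; from <S>→<K> v p p we get {r, t, v, w}. So FIRST(<S>) = {epsilon, r, t, v, w}.
FIRST(<K>): from <K>→t <K> v we get {t}; from <K>→w p <D> we get {w}; from <K>→<S> r t v we get {r, t, v, w}; from <K>→epsilon we get {epsilon}. So FIRST(<K>) = {epsilon, r, t, v, w}.
FIRST(<D>): from <D>→p <D> we get {p}; from <D>→<S> <K> w we get {r, t, v, w}; from <D>→epsilon we get {epsilon}. So FIRST(<D>) = {epsilon, p, r, t, v, w}.
FOLLOW(<S>) includes $ since <S> is the start symbol.
FOLLOW(<S>): in <D>→<S> <K> w, <S> is followed by <K> w with FIRST {r, t, v, w}; in <K>→<S> r t v, <S> is followed by r t v with FIRST {r}. Thus FOLLOW(<S>) = {$, r, t, v, w}.
FOLLOW(<K>): in <S>→<K> v p p, <K> is followed by v p p with FIRST {v}; in <D>→<S> <K> w, <K> is followed by w with FIRST {w}; in <K>→t <K> v, <K> is followed by v with FIRST {v}. Thus FOLLOW(<K>) = {v, w}.
FOLLOW(<D>): in <D>→p <D>, the suffix after <D> is empty (adds nothing new); in <K>→w p <D>, the suffix after <D> is empty, so FOLLOW(<D>) ⊇ FOLLOW(<K>) = {v, w}. Thus FOLLOW(<D>) = {v, w}.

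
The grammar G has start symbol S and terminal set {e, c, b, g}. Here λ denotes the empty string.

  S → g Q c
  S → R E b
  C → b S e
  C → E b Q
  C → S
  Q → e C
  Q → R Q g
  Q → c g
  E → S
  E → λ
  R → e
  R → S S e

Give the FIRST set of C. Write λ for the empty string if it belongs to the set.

{b, e, g}

FIRST(S): from S→g Q c we get {g}; from S→R E b we get {e, g}. So FIRST(S) = {e, g}.
FIRST(E): from E→S we get {e, g}; from E→λ we get {λ}. So FIRST(E) = {λ, e, g}.
FIRST(R): from R→e we get {e}; from R→S S e we get {e, g}. So FIRST(R) = {e, g}.
FIRST(C): from C→b S e we get {b}; from C→E b Q we get {b, e, g}; from C→S we get {e, g}. So FIRST(C) = {b, e, g}.
FIRST(Q): from Q→e C we get {e}; from Q→R Q g we get {e, g}; from Q→c g we get {c}. So FIRST(Q) = {c, e, g}.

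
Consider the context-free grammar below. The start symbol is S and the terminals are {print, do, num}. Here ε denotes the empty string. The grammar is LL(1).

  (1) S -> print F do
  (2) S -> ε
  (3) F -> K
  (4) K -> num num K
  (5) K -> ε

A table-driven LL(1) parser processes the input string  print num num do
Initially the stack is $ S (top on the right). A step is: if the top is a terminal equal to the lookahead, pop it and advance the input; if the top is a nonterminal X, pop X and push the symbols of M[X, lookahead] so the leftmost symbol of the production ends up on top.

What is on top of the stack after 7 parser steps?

do

     Stack           Input               Action
  1  $ S             print num num do $  expand S -> print F do
  2  $ do F print    print num num do $  match print
  3  $ do F          num num do $        expand F -> K
  4  $ do K          num num do $        expand K -> num num K
  5  $ do K num num  num num do $        match num
  6  $ do K num      num do $            match num
  7  $ do K          do $                expand K -> ε
Stack after step 7: $ do (top = do).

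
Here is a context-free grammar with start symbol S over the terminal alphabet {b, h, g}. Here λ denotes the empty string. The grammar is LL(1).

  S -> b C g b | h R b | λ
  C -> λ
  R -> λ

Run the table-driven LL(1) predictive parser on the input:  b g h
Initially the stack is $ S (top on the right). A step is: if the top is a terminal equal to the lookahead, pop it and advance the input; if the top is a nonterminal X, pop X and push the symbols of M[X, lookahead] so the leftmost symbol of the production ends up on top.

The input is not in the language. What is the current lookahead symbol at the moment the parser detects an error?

h

step 1: stack=$ S  input=b g h $  — expand S -> b C g b
step 2: stack=$ b g C b  input=b g h $  — match b
step 3: stack=$ b g C  input=g h $  — expand C -> λ
step 4: stack=$ b g  input=g h $  — match g
step 5: stack=$ b  input=h $  — error: top is terminal b but lookahead is h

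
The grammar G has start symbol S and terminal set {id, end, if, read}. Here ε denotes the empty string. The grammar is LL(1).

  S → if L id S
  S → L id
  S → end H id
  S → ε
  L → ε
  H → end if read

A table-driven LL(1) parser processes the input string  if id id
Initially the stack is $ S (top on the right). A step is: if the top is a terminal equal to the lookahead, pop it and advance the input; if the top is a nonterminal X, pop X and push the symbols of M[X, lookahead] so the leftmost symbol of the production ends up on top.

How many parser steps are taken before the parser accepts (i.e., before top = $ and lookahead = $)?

7

     Stack        Input       Action
  1  $ S          if id id $  expand S → if L id S
  2  $ S id L if  if id id $  match if
  3  $ S id L     id id $     expand L → ε
  4  $ S id       id id $     match id
  5  $ S          id $        expand S → L id
  6  $ id L       id $        expand L → ε
  7  $ id         id $        match id
Accept reached after 7 steps.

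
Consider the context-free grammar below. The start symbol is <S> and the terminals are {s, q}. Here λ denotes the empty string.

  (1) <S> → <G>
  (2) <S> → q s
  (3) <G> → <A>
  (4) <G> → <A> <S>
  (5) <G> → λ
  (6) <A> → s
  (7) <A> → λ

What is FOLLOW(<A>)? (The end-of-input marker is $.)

FIRST(<A>) = {λ, s}
FIRST(<S>) = {λ, q, s}  (via <G>)
FIRST(<G>) = {λ, q, s}  (via <A>, <A> <S>)
FOLLOW(<S>) includes $ since <S> is the start symbol.
FOLLOW(<S>): in <G>→<A> <S>, the suffix after <S> is empty, so FOLLOW(<S>) ⊇ FOLLOW(<G>) = {$}. Thus FOLLOW(<S>) = {$}.
FOLLOW(<G>): in <S>→<G>, the suffix after <G> is empty, so FOLLOW(<G>) ⊇ FOLLOW(<S>) = {$}. Thus FOLLOW(<G>) = {$}.
FOLLOW(<A>): in <G>→<A>, the suffix after <A> is empty, so FOLLOW(<A>) ⊇ FOLLOW(<G>) = {$}; in <G>→<A> <S>, <A> is followed by <S> with FIRST {λ, q, s}; in <G>→<A> <S>, the suffix after <A> is nullable, so FOLLOW(<A>) ⊇ FOLLOW(<G>) = {$}. Thus FOLLOW(<A>) = {$, q, s}.

{$, q, s}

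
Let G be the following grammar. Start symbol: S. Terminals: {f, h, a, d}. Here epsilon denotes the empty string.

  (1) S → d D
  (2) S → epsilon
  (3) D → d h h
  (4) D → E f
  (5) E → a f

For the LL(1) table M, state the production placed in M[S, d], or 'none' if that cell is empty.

S → d D

FIRST(S) = {epsilon, d}
FIRST(E) = {a}
FIRST(D) = {a, d}  (via E f)
FOLLOW(S) includes $ since S is the start symbol.
FOLLOW(S): S appears on no right-hand side. Thus FOLLOW(S) = {$}.
For S → d D: FIRST(d D) = {d}, so it goes in M[S, t] for t ∈ {d}.
For S → epsilon: FIRST(epsilon) = {epsilon}, so it goes in M[S, t] for t ∈ {}; since epsilon ∈ FIRST, also for every t ∈ FOLLOW(S) = {$}.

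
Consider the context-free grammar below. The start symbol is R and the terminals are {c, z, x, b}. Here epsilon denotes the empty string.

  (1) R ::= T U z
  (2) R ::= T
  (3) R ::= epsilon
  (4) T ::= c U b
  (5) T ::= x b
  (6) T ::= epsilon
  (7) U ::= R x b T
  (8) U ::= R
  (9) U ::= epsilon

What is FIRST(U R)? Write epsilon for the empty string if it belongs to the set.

FIRST(T): from T::=c U b we get {c}; from T::=x b we get {x}; from T::=epsilon we get {epsilon}. So FIRST(T) = {epsilon, c, x}.
FIRST(R): from R::=T U z we get {c, x, z}; from R::=T we get {epsilon, c, x}; from R::=epsilon we get {epsilon}. So FIRST(R) = {epsilon, c, x, z}.
FIRST(U): from U::=R x b T we get {c, x, z}; from U::=R we get {epsilon, c, x, z}; from U::=epsilon we get {epsilon}. So FIRST(U) = {epsilon, c, x, z}.
FIRST(U R): take FIRST of each symbol in turn, carrying on past any symbol whose FIRST contains epsilon; result {epsilon, c, x, z}.

{epsilon, c, x, z}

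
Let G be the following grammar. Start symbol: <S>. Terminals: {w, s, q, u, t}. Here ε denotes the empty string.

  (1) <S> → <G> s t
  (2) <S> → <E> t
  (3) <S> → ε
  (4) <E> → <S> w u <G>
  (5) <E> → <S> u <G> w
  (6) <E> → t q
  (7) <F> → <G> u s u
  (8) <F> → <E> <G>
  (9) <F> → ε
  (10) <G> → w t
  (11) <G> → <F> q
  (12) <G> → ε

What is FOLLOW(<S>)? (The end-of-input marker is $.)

FIRST(<S>) = {ε, q, s, t, u, w}  (via <G> s t, <E> t)
FIRST(<E>) = {q, s, t, u, w}  (via <S> w u <G>, <S> u <G> w)
FIRST(<F>) = {ε, q, s, t, u, w}  (via <G> u s u, <E> <G>)
FIRST(<G>) = {ε, q, s, t, u, w}  (via <F> q)
FOLLOW(<S>) includes $ since <S> is the start symbol.
FOLLOW(<S>): in <E>→<S> w u <G>, <S> is followed by w u <G> with FIRST {w}; in <E>→<S> u <G> w, <S> is followed by u <G> w with FIRST {u}. Thus FOLLOW(<S>) = {$, u, w}.
FOLLOW(<F>): in <G>→<F> q, <F> is followed by q with FIRST {q}. Thus FOLLOW(<F>) = {q}.
FOLLOW(<E>): in <S>→<E> t, <E> is followed by t with FIRST {t}; in <F>→<E> <G>, <E> is followed by <G> with FIRST {ε, q, s, t, u, w}; in <F>→<E> <G>, the suffix after <E> is nullable, so FOLLOW(<E>) ⊇ FOLLOW(<F>) = {q}. Thus FOLLOW(<E>) = {q, s, t, u, w}.
FOLLOW(<G>): in <S>→<G> s t, <G> is followed by s t with FIRST {s}; in <E>→<S> w u <G>, the suffix after <G> is empty, so FOLLOW(<G>) ⊇ FOLLOW(<E>) = {q, s, t, u, w}; in <E>→<S> u <G> w, <G> is followed by w with FIRST {w}; in <F>→<G> u s u, <G> is followed by u s u with FIRST {u}; in <F>→<E> <G>, the suffix after <G> is empty, so FOLLOW(<G>) ⊇ FOLLOW(<F>) = {q}. Thus FOLLOW(<G>) = {q, s, t, u, w}.

{$, u, w}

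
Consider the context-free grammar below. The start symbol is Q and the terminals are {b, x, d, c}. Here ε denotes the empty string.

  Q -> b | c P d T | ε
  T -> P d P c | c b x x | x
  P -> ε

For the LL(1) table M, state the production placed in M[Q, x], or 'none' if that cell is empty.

none

FIRST(Q): from Q->b we get {b}; from Q->c P d T we get {c}; from Q->ε we get {ε}. So FIRST(Q) = {ε, b, c}.
FIRST(P): from P->ε we get {ε}. So FIRST(P) = {ε}.
FIRST(T): from T->P d P c we get {d}; from T->c b x x we get {c}; from T->x we get {x}. So FIRST(T) = {c, d, x}.
FOLLOW(Q) includes $ since Q is the start symbol.
FOLLOW(Q): Q appears on no right-hand side. Thus FOLLOW(Q) = {$}.
For Q -> b: FIRST(b) = {b}, so it goes in M[Q, t] for t ∈ {b}.
For Q -> c P d T: FIRST(c P d T) = {c}, so it goes in M[Q, t] for t ∈ {c}.
For Q -> ε: FIRST(ε) = {ε}, so it goes in M[Q, t] for t ∈ {}; since ε ∈ FIRST, also for every t ∈ FOLLOW(Q) = {$}.
None of these place a production in M[Q, x].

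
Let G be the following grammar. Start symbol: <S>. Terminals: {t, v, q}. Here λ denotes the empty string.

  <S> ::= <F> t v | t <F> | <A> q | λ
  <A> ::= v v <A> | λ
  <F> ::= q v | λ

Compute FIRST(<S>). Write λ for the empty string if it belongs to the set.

FIRST(<A>) = {λ, v}
FIRST(<F>) = {λ, q}
FIRST(<S>) = {λ, q, t, v}  (via <F> t v, <A> q)

{λ, q, t, v}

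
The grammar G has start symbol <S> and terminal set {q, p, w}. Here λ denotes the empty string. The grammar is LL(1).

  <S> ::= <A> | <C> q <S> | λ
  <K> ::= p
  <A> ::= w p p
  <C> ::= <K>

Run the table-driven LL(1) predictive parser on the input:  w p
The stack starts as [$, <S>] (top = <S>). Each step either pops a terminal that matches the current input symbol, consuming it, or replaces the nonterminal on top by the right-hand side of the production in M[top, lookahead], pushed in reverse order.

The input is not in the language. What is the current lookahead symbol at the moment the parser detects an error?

$

     Stack    Input  Action
  1  $ <S>    w p $  expand <S> ::= <A>
  2  $ <A>    w p $  expand <A> ::= w p p
  3  $ p p w  w p $  match w
  4  $ p p    p $    match p
  5  $ p      $      error: top is terminal p but lookahead is $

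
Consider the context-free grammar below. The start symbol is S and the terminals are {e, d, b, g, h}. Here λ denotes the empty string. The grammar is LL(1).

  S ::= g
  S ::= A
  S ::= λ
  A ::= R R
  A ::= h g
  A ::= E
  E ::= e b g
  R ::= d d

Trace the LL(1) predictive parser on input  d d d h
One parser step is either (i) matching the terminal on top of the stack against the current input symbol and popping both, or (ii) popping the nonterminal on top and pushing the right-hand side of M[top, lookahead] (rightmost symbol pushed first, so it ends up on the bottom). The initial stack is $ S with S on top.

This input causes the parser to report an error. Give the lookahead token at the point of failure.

h

     Stack    Input      Action
  1  $ S      d d d h $  expand S ::= A
  2  $ A      d d d h $  expand A ::= R R
  3  $ R R    d d d h $  expand R ::= d d
  4  $ R d d  d d d h $  match d
  5  $ R d    d d h $    match d
  6  $ R      d h $      expand R ::= d d
  7  $ d d    d h $      match d
  8  $ d      h $        error: top is terminal d but lookahead is h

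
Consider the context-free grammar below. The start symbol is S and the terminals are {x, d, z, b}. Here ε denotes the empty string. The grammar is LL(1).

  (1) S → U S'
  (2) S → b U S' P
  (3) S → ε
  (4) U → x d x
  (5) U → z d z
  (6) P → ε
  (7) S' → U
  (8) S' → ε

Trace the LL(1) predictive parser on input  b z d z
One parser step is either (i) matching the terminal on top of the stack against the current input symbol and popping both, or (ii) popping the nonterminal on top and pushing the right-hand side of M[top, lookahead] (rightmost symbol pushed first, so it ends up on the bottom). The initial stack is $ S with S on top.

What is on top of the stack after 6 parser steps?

S'

step 1: stack=$ S  input=b z d z $  — expand S → b U S' P
step 2: stack=$ P S' U b  input=b z d z $  — match b
step 3: stack=$ P S' U  input=z d z $  — expand U → z d z
step 4: stack=$ P S' z d z  input=z d z $  — match z
step 5: stack=$ P S' z d  input=d z $  — match d
step 6: stack=$ P S' z  input=z $  — match z
Stack after step 6: $ P S' (top = S').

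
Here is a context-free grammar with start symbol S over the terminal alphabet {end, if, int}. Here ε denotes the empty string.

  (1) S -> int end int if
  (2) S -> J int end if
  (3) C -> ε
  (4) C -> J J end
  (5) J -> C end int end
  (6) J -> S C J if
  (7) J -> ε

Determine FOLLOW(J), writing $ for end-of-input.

FIRST(S) = {end, int}  (via J int end if)
FIRST(C) = {ε, end, int}  (via J J end)
FIRST(J) = {ε, end, int}  (via C end int end, S C J if)
FOLLOW(S) includes $ since S is the start symbol.
FOLLOW(S): in J->S C J if, S is followed by C J if with FIRST {end, if, int}. Thus FOLLOW(S) = {$, end, if, int}.
FOLLOW(C): in J->C end int end, C is followed by end int end with FIRST {end}; in J->S C J if, C is followed by J if with FIRST {end, if, int}. Thus FOLLOW(C) = {end, if, int}.
FOLLOW(J): in S->J int end if, J is followed by int end if with FIRST {int}; in C->J J end (occurrence 1), J is followed by J end with FIRST {end, int}; in C->J J end (occurrence 2), J is followed by end with FIRST {end}; in J->S C J if, J is followed by if with FIRST {if}. Thus FOLLOW(J) = {end, if, int}.

{end, if, int}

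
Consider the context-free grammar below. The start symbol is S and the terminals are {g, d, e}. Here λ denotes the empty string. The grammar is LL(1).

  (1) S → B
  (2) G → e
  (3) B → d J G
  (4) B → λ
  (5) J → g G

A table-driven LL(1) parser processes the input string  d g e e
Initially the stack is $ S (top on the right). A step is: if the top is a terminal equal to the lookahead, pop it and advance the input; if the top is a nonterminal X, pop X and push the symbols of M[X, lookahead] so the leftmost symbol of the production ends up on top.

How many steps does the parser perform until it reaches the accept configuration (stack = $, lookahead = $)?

step 1: stack=$ S  input=d g e e $  — expand S → B
step 2: stack=$ B  input=d g e e $  — expand B → d J G
step 3: stack=$ G J d  input=d g e e $  — match d
step 4: stack=$ G J  input=g e e $  — expand J → g G
step 5: stack=$ G G g  input=g e e $  — match g
step 6: stack=$ G G  input=e e $  — expand G → e
step 7: stack=$ G e  input=e e $  — match e
step 8: stack=$ G  input=e $  — expand G → e
step 9: stack=$ e  input=e $  — match e
Accept reached after 9 steps.

9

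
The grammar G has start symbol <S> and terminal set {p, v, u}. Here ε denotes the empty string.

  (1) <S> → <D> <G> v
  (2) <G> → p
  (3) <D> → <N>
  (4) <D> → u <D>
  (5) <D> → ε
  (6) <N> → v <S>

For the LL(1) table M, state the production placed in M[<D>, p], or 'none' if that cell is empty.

<D> → ε

FIRST(<G>) = {p}
FIRST(<N>) = {v}
FIRST(<D>) = {ε, u, v}  (via <N>)
FIRST(<S>) = {p, u, v}  (via <D> <G> v)
FOLLOW(<S>) includes $ since <S> is the start symbol.
FOLLOW(<D>): in <S>→<D> <G> v, <D> is followed by <G> v with FIRST {p}; in <D>→u <D>, the suffix after <D> is empty (adds nothing new). Thus FOLLOW(<D>) = {p}.
For <D> → <N>: FIRST(<N>) = {v}, so it goes in M[<D>, t] for t ∈ {v}.
For <D> → u <D>: FIRST(u <D>) = {u}, so it goes in M[<D>, t] for t ∈ {u}.
For <D> → ε: FIRST(ε) = {ε}, so it goes in M[<D>, t] for t ∈ {}; since ε ∈ FIRST, also for every t ∈ FOLLOW(<D>) = {p}.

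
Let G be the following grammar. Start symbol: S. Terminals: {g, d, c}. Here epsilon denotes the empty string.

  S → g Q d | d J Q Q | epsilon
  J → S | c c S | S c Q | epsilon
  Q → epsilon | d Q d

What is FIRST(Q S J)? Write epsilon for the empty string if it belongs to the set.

{epsilon, c, d, g}

FIRST(S) = {epsilon, d, g}
FIRST(Q) = {epsilon, d}
FIRST(J) = {epsilon, c, d, g}  (via S, S c Q)
FIRST(Q S J): take FIRST of each symbol in turn, carrying on past any symbol whose FIRST contains epsilon; result {epsilon, c, d, g}.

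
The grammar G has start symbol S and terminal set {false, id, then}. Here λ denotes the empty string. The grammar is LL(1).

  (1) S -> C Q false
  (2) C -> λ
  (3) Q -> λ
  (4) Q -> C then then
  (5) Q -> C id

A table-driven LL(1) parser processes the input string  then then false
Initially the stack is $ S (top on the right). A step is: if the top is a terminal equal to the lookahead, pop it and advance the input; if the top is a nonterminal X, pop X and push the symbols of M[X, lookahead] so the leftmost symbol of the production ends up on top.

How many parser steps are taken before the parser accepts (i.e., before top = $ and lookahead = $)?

     Stack                Input              Action
  1  $ S                  then then false $  expand S -> C Q false
  2  $ false Q C          then then false $  expand C -> λ
  3  $ false Q            then then false $  expand Q -> C then then
  4  $ false then then C  then then false $  expand C -> λ
  5  $ false then then    then then false $  match then
  6  $ false then         then false $       match then
  7  $ false              false $            match false
Accept reached after 7 steps.

7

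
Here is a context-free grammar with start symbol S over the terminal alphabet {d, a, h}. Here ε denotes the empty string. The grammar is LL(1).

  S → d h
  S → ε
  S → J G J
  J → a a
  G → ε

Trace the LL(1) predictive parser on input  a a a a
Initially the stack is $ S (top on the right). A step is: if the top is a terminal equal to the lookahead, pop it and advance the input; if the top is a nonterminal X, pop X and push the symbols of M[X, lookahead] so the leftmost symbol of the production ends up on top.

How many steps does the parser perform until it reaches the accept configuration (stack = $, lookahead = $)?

     Stack      Input      Action
  1  $ S        a a a a $  expand S → J G J
  2  $ J G J    a a a a $  expand J → a a
  3  $ J G a a  a a a a $  match a
  4  $ J G a    a a a $    match a
  5  $ J G      a a $      expand G → ε
  6  $ J        a a $      expand J → a a
  7  $ a a      a a $      match a
  8  $ a        a $        match a
Accept reached after 8 steps.

8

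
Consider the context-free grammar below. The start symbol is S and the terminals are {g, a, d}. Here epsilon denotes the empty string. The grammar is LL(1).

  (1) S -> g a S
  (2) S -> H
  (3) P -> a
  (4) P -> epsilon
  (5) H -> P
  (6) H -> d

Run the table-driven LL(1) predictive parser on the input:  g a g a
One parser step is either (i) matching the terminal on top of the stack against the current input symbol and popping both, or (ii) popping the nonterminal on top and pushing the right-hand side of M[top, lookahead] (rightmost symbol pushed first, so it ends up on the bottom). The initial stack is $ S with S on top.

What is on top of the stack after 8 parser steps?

P

     Stack    Input      Action
  1  $ S      g a g a $  expand S -> g a S
  2  $ S a g  g a g a $  match g
  3  $ S a    a g a $    match a
  4  $ S      g a $      expand S -> g a S
  5  $ S a g  g a $      match g
  6  $ S a    a $        match a
  7  $ S      $          expand S -> H
  8  $ H      $          expand H -> P
Stack after step 8: $ P (top = P).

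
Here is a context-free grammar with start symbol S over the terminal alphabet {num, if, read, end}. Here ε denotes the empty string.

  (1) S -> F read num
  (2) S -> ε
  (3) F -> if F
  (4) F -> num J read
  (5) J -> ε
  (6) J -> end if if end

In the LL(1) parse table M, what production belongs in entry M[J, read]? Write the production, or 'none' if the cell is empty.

FIRST(F) = {if, num}
FIRST(J) = {ε, end}
FIRST(S) = {ε, if, num}  (via F read num)
FOLLOW(S) includes $ since S is the start symbol.
FOLLOW(J): in F->num J read, J is followed by read with FIRST {read}. Thus FOLLOW(J) = {read}.
For J -> ε: FIRST(ε) = {ε}, so it goes in M[J, t] for t ∈ {}; since ε ∈ FIRST, also for every t ∈ FOLLOW(J) = {read}.
For J -> end if if end: FIRST(end if if end) = {end}, so it goes in M[J, t] for t ∈ {end}.

J -> ε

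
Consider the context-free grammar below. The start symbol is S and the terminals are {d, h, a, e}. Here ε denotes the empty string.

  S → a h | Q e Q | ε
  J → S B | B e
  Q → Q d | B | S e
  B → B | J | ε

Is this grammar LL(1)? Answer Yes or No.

FIRST(S) = {ε, a, d, e}
FIRST(J) = {ε, a, d, e}
FIRST(Q) = {ε, a, d, e}
FIRST(B) = {ε, a, d, e}
FOLLOW(S) = {$, a, d, e}
FOLLOW(J) = {$, a, d, e}
FOLLOW(Q) = {$, a, d, e}
FOLLOW(B) = {$, a, d, e}
Cell M[B, $] receives both B → B and B → J and B → ε — the grammar is not LL(1).

No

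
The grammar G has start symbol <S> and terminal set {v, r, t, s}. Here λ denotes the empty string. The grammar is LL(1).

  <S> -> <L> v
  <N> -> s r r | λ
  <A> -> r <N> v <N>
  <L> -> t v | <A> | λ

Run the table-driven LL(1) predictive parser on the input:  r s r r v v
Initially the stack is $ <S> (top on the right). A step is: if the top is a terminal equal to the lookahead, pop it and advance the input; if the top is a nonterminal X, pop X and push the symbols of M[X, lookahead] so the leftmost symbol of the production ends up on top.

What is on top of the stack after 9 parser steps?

<N>

step 1: stack=$ <S>  input=r s r r v v $  — expand <S> -> <L> v
step 2: stack=$ v <L>  input=r s r r v v $  — expand <L> -> <A>
step 3: stack=$ v <A>  input=r s r r v v $  — expand <A> -> r <N> v <N>
step 4: stack=$ v <N> v <N> r  input=r s r r v v $  — match r
step 5: stack=$ v <N> v <N>  input=s r r v v $  — expand <N> -> s r r
step 6: stack=$ v <N> v r r s  input=s r r v v $  — match s
step 7: stack=$ v <N> v r r  input=r r v v $  — match r
step 8: stack=$ v <N> v r  input=r v v $  — match r
step 9: stack=$ v <N> v  input=v v $  — match v
Stack after step 9: $ v <N> (top = <N>).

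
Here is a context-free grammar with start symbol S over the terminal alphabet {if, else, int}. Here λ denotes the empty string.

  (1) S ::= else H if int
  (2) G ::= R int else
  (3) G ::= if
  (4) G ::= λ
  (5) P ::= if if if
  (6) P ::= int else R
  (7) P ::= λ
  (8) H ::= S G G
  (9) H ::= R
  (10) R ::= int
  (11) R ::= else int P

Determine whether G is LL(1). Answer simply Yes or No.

FIRST(S) = {else}
FIRST(G) = {λ, else, if, int}
FIRST(P) = {λ, if, int}
FIRST(H) = {else, int}
FIRST(R) = {else, int}
FOLLOW(S) = {$, else, if, int}
FOLLOW(G) = {else, if, int}
FOLLOW(P) = {if, int}
FOLLOW(H) = {if}
FOLLOW(R) = {if, int}
Cell M[G, else] receives both G ::= R int else and G ::= λ — the grammar is not LL(1).

No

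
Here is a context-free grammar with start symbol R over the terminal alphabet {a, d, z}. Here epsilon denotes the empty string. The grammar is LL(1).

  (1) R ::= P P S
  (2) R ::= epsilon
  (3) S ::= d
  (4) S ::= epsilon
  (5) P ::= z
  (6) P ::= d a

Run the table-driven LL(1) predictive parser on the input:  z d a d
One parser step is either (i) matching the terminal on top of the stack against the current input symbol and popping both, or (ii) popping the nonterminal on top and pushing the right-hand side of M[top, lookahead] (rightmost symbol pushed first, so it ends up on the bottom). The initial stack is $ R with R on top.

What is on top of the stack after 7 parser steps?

     Stack    Input      Action
  1  $ R      z d a d $  expand R ::= P P S
  2  $ S P P  z d a d $  expand P ::= z
  3  $ S P z  z d a d $  match z
  4  $ S P    d a d $    expand P ::= d a
  5  $ S a d  d a d $    match d
  6  $ S a    a d $      match a
  7  $ S      d $        expand S ::= d
Stack after step 7: $ d (top = d).

d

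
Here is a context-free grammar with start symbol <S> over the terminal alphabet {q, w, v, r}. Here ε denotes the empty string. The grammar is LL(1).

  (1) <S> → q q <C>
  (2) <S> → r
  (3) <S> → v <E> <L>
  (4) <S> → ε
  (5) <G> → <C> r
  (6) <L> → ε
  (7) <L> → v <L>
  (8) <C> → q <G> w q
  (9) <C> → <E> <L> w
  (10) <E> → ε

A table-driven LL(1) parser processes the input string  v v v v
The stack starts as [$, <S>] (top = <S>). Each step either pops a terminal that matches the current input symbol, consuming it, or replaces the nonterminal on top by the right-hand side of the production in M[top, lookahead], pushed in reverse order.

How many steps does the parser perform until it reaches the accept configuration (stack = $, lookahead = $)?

      Stack        Input      Action
   1  $ <S>        v v v v $  expand <S> → v <E> <L>
   2  $ <L> <E> v  v v v v $  match v
   3  $ <L> <E>    v v v $    expand <E> → ε
   4  $ <L>        v v v $    expand <L> → v <L>
   5  $ <L> v      v v v $    match v
   6  $ <L>        v v $      expand <L> → v <L>
   7  $ <L> v      v v $      match v
   8  $ <L>        v $        expand <L> → v <L>
   9  $ <L> v      v $        match v
  10  $ <L>        $          expand <L> → ε
Accept reached after 10 steps.

10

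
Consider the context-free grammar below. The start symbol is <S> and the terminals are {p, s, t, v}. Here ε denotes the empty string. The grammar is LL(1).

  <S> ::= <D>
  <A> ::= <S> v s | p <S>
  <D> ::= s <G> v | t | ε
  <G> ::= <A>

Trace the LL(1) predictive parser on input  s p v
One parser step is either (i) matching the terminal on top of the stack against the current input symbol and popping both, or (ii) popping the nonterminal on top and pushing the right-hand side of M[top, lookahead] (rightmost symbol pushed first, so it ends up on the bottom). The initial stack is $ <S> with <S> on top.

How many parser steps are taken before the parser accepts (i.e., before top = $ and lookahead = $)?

step 1: stack=$ <S>  input=s p v $  — expand <S> ::= <D>
step 2: stack=$ <D>  input=s p v $  — expand <D> ::= s <G> v
step 3: stack=$ v <G> s  input=s p v $  — match s
step 4: stack=$ v <G>  input=p v $  — expand <G> ::= <A>
step 5: stack=$ v <A>  input=p v $  — expand <A> ::= p <S>
step 6: stack=$ v <S> p  input=p v $  — match p
step 7: stack=$ v <S>  input=v $  — expand <S> ::= <D>
step 8: stack=$ v <D>  input=v $  — expand <D> ::= ε
step 9: stack=$ v  input=v $  — match v
Accept reached after 9 steps.

9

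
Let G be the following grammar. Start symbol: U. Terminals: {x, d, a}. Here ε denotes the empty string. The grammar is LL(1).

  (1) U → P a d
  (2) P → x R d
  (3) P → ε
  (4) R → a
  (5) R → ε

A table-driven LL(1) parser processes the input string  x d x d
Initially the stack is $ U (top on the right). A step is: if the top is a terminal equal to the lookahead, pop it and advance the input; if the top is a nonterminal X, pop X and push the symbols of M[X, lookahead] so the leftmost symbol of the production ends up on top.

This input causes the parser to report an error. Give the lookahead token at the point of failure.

step 1: stack=$ U  input=x d x d $  — expand U → P a d
step 2: stack=$ d a P  input=x d x d $  — expand P → x R d
step 3: stack=$ d a d R x  input=x d x d $  — match x
step 4: stack=$ d a d R  input=d x d $  — expand R → ε
step 5: stack=$ d a d  input=d x d $  — match d
step 6: stack=$ d a  input=x d $  — error: top is terminal a but lookahead is x

x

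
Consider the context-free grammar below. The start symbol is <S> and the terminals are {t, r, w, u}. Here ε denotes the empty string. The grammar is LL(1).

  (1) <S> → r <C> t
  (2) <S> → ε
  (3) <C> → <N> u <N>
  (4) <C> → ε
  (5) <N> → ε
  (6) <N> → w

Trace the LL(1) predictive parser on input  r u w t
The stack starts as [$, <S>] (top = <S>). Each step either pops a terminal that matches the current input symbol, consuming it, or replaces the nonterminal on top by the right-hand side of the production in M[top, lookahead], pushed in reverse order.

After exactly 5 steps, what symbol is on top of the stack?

<N>

step 1: stack=$ <S>  input=r u w t $  — expand <S> → r <C> t
step 2: stack=$ t <C> r  input=r u w t $  — match r
step 3: stack=$ t <C>  input=u w t $  — expand <C> → <N> u <N>
step 4: stack=$ t <N> u <N>  input=u w t $  — expand <N> → ε
step 5: stack=$ t <N> u  input=u w t $  — match u
Stack after step 5: $ t <N> (top = <N>).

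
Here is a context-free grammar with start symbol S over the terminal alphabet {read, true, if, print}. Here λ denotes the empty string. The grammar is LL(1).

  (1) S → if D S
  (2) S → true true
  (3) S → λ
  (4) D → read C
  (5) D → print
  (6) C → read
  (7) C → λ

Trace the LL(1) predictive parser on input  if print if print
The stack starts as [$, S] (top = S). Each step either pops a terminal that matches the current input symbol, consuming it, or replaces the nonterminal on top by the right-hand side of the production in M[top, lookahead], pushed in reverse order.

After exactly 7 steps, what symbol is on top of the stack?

     Stack      Input                Action
  1  $ S        if print if print $  expand S → if D S
  2  $ S D if   if print if print $  match if
  3  $ S D      print if print $     expand D → print
  4  $ S print  print if print $     match print
  5  $ S        if print $           expand S → if D S
  6  $ S D if   if print $           match if
  7  $ S D      print $              expand D → print
Stack after step 7: $ S print (top = print).

print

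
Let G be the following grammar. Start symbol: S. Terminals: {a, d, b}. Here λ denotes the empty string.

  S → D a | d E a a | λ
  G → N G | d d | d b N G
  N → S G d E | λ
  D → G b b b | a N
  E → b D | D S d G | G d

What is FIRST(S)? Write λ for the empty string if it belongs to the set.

FIRST(S): from S→D a we get {a, d}; from S→d E a a we get {d}; from S→λ we get {λ}. So FIRST(S) = {λ, a, d}.
FIRST(G): from G→N G we get {a, d}; from G→d d we get {d}; from G→d b N G we get {d}. So FIRST(G) = {a, d}.
FIRST(N): from N→S G d E we get {a, d}; from N→λ we get {λ}. So FIRST(N) = {λ, a, d}.
FIRST(D): from D→G b b b we get {a, d}; from D→a N we get {a}. So FIRST(D) = {a, d}.
FIRST(E): from E→b D we get {b}; from E→D S d G we get {a, d}; from E→G d we get {a, d}. So FIRST(E) = {a, b, d}.

{λ, a, d}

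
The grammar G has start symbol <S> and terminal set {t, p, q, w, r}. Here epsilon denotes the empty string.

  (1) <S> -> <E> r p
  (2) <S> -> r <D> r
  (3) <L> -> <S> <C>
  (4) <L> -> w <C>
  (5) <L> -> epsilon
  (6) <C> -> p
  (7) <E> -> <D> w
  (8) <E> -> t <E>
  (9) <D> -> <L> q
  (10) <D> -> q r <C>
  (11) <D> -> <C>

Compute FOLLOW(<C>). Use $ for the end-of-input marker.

FIRST(<C>): from <C>->p we get {p}. So FIRST(<C>) = {p}.
FIRST(<S>): from <S>-><E> r p we get {p, q, r, t, w}; from <S>->r <D> r we get {r}. So FIRST(<S>) = {p, q, r, t, w}.
FIRST(<L>): from <L>-><S> <C> we get {p, q, r, t, w}; from <L>->w <C> we get {w}; from <L>->epsilon we get {epsilon}. So FIRST(<L>) = {epsilon, p, q, r, t, w}.
FIRST(<D>): from <D>-><L> q we get {p, q, r, t, w}; from <D>->q r <C> we get {q}; from <D>-><C> we get {p}. So FIRST(<D>) = {p, q, r, t, w}.
FIRST(<E>): from <E>-><D> w we get {p, q, r, t, w}; from <E>->t <E> we get {t}. So FIRST(<E>) = {p, q, r, t, w}.
FOLLOW(<S>) includes $ since <S> is the start symbol.
FOLLOW(<S>): in <L>-><S> <C>, <S> is followed by <C> with FIRST {p}. Thus FOLLOW(<S>) = {$, p}.
FOLLOW(<L>): in <D>-><L> q, <L> is followed by q with FIRST {q}. Thus FOLLOW(<L>) = {q}.
FOLLOW(<E>): in <S>-><E> r p, <E> is followed by r p with FIRST {r}; in <E>->t <E>, the suffix after <E> is empty (adds nothing new). Thus FOLLOW(<E>) = {r}.
FOLLOW(<D>): in <S>->r <D> r, <D> is followed by r with FIRST {r}; in <E>-><D> w, <D> is followed by w with FIRST {w}. Thus FOLLOW(<D>) = {r, w}.
FOLLOW(<C>): in <L>-><S> <C>, the suffix after <C> is empty, so FOLLOW(<C>) ⊇ FOLLOW(<L>) = {q}; in <L>->w <C>, the suffix after <C> is empty, so FOLLOW(<C>) ⊇ FOLLOW(<L>) = {q}; in <D>->q r <C>, the suffix after <C> is empty, so FOLLOW(<C>) ⊇ FOLLOW(<D>) = {r, w}; in <D>-><C>, the suffix after <C> is empty, so FOLLOW(<C>) ⊇ FOLLOW(<D>) = {r, w}. Thus FOLLOW(<C>) = {q, r, w}.

{q, r, w}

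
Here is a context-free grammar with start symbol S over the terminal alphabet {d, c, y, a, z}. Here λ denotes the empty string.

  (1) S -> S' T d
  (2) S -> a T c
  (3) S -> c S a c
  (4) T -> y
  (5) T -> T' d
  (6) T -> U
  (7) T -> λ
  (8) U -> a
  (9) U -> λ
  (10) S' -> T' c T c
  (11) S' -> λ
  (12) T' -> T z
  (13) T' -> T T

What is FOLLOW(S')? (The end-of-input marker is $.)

{a, d, y, z}

FIRST(U): from U->a we get {a}; from U->λ we get {λ}. So FIRST(U) = {λ, a}.
FIRST(S): from S->S' T d we get {a, c, d, y, z}; from S->a T c we get {a}; from S->c S a c we get {c}. So FIRST(S) = {a, c, d, y, z}.
FIRST(T): from T->y we get {y}; from T->T' d we get {a, d, y, z}; from T->U we get {λ, a}; from T->λ we get {λ}. So FIRST(T) = {λ, a, d, y, z}.
FIRST(T'): from T'->T z we get {a, d, y, z}; from T'->T T we get {λ, a, d, y, z}. So FIRST(T') = {λ, a, d, y, z}.
FIRST(S'): from S'->T' c T c we get {a, c, d, y, z}; from S'->λ we get {λ}. So FIRST(S') = {λ, a, c, d, y, z}.
FOLLOW(S) includes $ since S is the start symbol.
FOLLOW(S): in S->c S a c, S is followed by a c with FIRST {a}. Thus FOLLOW(S) = {$, a}.
FOLLOW(S'): in S->S' T d, S' is followed by T d with FIRST {a, d, y, z}. Thus FOLLOW(S') = {a, d, y, z}.
FOLLOW(T'): in T->T' d, T' is followed by d with FIRST {d}; in S'->T' c T c, T' is followed by c T c with FIRST {c}. Thus FOLLOW(T') = {c, d}.
FOLLOW(T): in S->S' T d, T is followed by d with FIRST {d}; in S->a T c, T is followed by c with FIRST {c}; in S'->T' c T c, T is followed by c with FIRST {c}; in T'->T z, T is followed by z with FIRST {z}; in T'->T T (occurrence 1), T is followed by T with FIRST {λ, a, d, y, z}; in T'->T T (occurrence 1), the suffix after T is nullable, so FOLLOW(T) ⊇ FOLLOW(T') = {c, d}; in T'->T T (occurrence 2), the suffix after T is empty, so FOLLOW(T) ⊇ FOLLOW(T') = {c, d}. Thus FOLLOW(T) = {a, c, d, y, z}.
FOLLOW(U): in T->U, the suffix after U is empty, so FOLLOW(U) ⊇ FOLLOW(T) = {a, c, d, y, z}. Thus FOLLOW(U) = {a, c, d, y, z}.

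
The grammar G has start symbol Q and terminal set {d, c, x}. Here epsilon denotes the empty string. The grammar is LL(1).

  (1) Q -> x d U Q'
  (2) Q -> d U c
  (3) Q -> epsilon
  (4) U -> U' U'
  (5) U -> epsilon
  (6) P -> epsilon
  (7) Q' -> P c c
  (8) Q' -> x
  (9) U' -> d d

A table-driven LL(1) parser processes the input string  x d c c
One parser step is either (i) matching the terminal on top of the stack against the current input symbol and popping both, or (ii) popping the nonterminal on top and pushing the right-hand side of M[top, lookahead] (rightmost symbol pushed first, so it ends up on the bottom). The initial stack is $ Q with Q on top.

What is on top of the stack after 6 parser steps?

c

     Stack       Input      Action
  1  $ Q         x d c c $  expand Q -> x d U Q'
  2  $ Q' U d x  x d c c $  match x
  3  $ Q' U d    d c c $    match d
  4  $ Q' U      c c $      expand U -> epsilon
  5  $ Q'        c c $      expand Q' -> P c c
  6  $ c c P     c c $      expand P -> epsilon
Stack after step 6: $ c c (top = c).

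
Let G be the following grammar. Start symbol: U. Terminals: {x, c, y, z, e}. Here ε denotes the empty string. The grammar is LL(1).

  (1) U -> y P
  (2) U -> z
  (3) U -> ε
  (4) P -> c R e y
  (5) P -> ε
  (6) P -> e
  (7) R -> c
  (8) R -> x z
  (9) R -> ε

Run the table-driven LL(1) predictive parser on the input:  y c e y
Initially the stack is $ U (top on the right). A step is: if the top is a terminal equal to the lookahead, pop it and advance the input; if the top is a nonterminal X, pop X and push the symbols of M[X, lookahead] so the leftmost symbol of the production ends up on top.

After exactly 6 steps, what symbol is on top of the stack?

y

step 1: stack=$ U  input=y c e y $  — expand U -> y P
step 2: stack=$ P y  input=y c e y $  — match y
step 3: stack=$ P  input=c e y $  — expand P -> c R e y
step 4: stack=$ y e R c  input=c e y $  — match c
step 5: stack=$ y e R  input=e y $  — expand R -> ε
step 6: stack=$ y e  input=e y $  — match e
Stack after step 6: $ y (top = y).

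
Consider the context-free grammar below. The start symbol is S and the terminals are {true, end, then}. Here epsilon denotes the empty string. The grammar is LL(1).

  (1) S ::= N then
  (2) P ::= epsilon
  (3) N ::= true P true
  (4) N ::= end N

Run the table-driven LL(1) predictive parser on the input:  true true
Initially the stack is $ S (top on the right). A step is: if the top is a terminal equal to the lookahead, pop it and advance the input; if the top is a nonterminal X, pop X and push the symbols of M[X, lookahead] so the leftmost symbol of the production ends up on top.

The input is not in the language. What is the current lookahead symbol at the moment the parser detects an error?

step 1: stack=$ S  input=true true $  — expand S ::= N then
step 2: stack=$ then N  input=true true $  — expand N ::= true P true
step 3: stack=$ then true P true  input=true true $  — match true
step 4: stack=$ then true P  input=true $  — expand P ::= epsilon
step 5: stack=$ then true  input=true $  — match true
step 6: stack=$ then  input=$  — error: top is terminal then but lookahead is $

$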